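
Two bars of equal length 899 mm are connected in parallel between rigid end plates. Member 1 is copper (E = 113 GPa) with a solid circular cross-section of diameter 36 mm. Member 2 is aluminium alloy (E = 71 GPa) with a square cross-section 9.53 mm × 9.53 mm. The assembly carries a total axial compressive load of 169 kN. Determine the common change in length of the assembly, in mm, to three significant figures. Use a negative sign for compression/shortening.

-1.25 mm

A_1 = 1018 mm².
A_2 = 90.82 mm².
Equal strain + equilibrium ⇒ each member carries load in proportion to AE: A₁E₁ = 115000000 N, A₂E₂ = 6448000 N, ΣAE = 121500000 N.
δ = PL/ΣAE = -169000·899/121500000 = -1.251 mm.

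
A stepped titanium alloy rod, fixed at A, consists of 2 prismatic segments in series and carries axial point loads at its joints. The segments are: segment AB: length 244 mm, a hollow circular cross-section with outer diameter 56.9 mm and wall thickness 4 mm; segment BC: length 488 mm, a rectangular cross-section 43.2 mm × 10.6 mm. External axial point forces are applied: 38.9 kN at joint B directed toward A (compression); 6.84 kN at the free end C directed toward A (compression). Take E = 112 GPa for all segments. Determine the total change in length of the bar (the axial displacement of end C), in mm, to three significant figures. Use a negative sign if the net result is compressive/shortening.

Internal axial forces (sectioning from the free end, tension +): N_BC = -6.84 kN, N_AB = -45.74 kN.
A_AB = 664.8 mm².
A_BC = 457.9 mm².
δ_AB = -45740·244/(664.8·112000) = -0.1499 mm
δ_BC = -6840·488/(457.9·112000) = -0.06508 mm
δ = Σδ_i = -0.215 mm.

-0.215 mm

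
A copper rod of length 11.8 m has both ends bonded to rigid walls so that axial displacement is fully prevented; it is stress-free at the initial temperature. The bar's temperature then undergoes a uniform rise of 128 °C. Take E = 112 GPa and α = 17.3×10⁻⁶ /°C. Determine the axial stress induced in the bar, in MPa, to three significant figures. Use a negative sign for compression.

-248 MPa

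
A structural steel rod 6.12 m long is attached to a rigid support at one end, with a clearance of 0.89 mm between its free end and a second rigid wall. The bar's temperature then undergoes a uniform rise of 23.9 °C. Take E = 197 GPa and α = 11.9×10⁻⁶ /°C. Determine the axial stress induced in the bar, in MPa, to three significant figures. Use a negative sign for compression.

Free thermal expansion αLΔT = 11.9e-6 · 6120 · 23.9 = 1.741 mm.
The walls engage after the gap closes; constrained expansion = 1.741 − 0.89 = 0.8506 mm.
The walls impose strain ε = −(0.8506)/6120 = -1.3899e-04; σ = Eε = 197000 · -1.3899e-04 = -27.38 MPa.

-27.4 MPa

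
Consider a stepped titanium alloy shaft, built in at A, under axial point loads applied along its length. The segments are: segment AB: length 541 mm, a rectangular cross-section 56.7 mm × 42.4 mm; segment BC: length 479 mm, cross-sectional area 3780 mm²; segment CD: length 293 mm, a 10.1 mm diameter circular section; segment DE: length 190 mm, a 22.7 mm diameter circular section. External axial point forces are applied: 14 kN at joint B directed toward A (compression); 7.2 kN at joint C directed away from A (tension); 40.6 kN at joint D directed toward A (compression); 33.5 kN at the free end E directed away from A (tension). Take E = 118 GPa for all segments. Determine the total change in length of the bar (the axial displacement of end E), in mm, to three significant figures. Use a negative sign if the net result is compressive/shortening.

Internal axial forces (sectioning from the free end, tension +): N_DE = 33.5 kN, N_CD = -7.1 kN, N_BC = 0.1 kN, N_AB = -13.9 kN.
A_AB = 2404 mm².
A_CD = 80.12 mm².
A_DE = 404.7 mm².
δ_AB = -13900·541/(2404·118000) = -0.02651 mm
δ_BC = 100·479/(3780·118000) = 0.0001074 mm
δ_CD = -7100·293/(80.12·118000) = -0.22 mm
δ_DE = 33500·190/(404.7·118000) = 0.1333 mm
δ = Σδ_i = -0.1132 mm.

-0.113 mm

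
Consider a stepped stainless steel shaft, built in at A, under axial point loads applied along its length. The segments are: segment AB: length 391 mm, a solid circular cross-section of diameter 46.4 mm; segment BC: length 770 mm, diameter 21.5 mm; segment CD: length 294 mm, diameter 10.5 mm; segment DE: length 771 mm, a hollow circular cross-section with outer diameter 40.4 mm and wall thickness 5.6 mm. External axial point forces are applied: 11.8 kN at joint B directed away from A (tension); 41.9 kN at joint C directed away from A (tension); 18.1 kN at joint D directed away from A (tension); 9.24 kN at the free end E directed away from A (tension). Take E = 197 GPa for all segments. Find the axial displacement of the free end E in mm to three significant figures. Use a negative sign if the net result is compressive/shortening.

Internal axial forces (sectioning from the free end, tension +): N_DE = 9.24 kN, N_CD = 27.34 kN, N_BC = 69.24 kN, N_AB = 81.04 kN.
A_AB = 1691 mm².
A_BC = 363.1 mm².
A_CD = 86.59 mm².
A_DE = 612.2 mm².
δ_AB = 81040·391/(1691·197000) = 0.09512 mm
δ_BC = 69240·770/(363.1·197000) = 0.7454 mm
δ_CD = 27340·294/(86.59·197000) = 0.4712 mm
δ_DE = 9240·771/(612.2·197000) = 0.05907 mm
δ = Σδ_i = 1.371 mm.

1.37 mm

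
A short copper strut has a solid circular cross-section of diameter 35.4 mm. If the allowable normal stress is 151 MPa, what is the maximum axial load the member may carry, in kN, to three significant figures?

149 kN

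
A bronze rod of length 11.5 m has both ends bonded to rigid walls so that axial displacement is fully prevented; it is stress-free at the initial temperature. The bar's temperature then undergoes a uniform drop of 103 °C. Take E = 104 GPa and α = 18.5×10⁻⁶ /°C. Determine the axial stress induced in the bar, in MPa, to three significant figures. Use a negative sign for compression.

Free thermal expansion αLΔT = 18.5e-6 · 11500 · -103 = -21.91 mm.
The walls impose strain ε = −(-21.91)/11500 = 1.9055e-03; σ = Eε = 104000 · 1.9055e-03 = 198.2 MPa.

198 MPa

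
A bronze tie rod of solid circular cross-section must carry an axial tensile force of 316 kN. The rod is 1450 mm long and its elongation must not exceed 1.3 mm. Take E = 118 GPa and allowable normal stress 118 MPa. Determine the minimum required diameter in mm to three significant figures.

Required area A ≥ P/σ_allow = 316000/118 = 2678 mm².
For a solid circular section, d ≥ √(4A/π) = 58.39 mm.
Elongation limit: A ≥ PL/(Eδ_allow) = 316000·1450/(118000·1.3) = 2987 mm² ⇒ d ≥ 61.67 mm.
The elongation limit governs.

61.7 mm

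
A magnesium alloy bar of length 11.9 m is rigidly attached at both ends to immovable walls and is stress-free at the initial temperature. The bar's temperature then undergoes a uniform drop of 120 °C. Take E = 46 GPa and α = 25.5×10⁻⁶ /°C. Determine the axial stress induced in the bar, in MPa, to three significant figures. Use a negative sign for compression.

Free thermal expansion αLΔT = 25.5e-6 · 11900 · -120 = -36.41 mm.
The walls impose strain ε = −(-36.41)/11900 = 3.0600e-03; σ = Eε = 46000 · 3.0600e-03 = 140.8 MPa.

141 MPa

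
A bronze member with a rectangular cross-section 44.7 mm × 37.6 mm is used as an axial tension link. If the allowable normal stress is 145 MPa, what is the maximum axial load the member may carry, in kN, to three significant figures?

A = 1681 mm².
P_max = σ_allow · A = 145 · 1681 = 243700 N = 243.7 kN.

244 kN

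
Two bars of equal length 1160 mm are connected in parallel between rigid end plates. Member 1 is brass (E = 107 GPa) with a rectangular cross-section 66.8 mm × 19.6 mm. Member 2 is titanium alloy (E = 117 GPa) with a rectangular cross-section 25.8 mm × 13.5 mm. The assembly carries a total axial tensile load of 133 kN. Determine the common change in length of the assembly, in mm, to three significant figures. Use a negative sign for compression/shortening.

0.853 mm

A_1 = 1309 mm².
A_2 = 348.3 mm².
Equal strain + equilibrium ⇒ each member carries load in proportion to AE: A₁E₁ = 140100000 N, A₂E₂ = 40750000 N, ΣAE = 180800000 N.
δ = PL/ΣAE = 133000·1160/180800000 = 0.8531 mm.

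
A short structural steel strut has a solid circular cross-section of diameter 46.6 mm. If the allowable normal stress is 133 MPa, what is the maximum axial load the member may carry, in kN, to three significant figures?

A = 1706 mm².
P_max = σ_allow · A = 133 · 1706 = 226800 N = 226.8 kN.

227 kN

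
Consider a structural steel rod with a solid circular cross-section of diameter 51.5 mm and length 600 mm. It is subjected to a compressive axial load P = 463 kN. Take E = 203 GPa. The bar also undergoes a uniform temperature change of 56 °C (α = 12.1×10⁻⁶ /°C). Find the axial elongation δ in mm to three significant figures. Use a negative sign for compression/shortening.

A = 2083 mm².
δ_mech = NL/(AE) = -463000·600/(2083·203000) = -0.6569 mm.
δ_thermal = αLΔT = 12.1e-6·600·56 = 0.4066 mm.
δ = δ_mech + δ_thermal = -0.2504 mm.

-0.250 mm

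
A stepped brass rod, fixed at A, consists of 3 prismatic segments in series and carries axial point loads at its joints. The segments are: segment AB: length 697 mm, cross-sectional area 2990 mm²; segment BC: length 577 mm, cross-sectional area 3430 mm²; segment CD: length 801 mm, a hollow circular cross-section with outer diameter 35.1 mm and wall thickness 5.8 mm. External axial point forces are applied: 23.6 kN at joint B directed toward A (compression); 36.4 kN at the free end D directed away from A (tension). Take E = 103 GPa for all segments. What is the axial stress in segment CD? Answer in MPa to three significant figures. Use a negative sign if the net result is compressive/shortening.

Internal axial forces (sectioning from the free end, tension +): N_CD = 36.4 kN, N_BC = 36.4 kN, N_AB = 12.8 kN.
A_CD = 533.9 mm².
σ_CD = N_CD/A_CD = 36400/533.9 = 68.18 MPa.

68.2 MPa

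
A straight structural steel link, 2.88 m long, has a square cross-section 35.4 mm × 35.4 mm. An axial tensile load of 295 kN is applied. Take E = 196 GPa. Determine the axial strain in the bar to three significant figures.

0.00120

A = 1253 mm².
σ = N/A = 235.4 MPa; ε = σ/E = 235.4/196000 = 1.201e-03.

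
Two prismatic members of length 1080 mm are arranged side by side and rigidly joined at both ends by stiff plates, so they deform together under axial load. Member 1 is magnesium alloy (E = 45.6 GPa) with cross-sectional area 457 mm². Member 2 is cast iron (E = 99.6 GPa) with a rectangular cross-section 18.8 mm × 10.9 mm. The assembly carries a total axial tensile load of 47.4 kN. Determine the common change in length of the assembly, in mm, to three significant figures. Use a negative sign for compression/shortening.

1.24 mm

A_2 = 204.9 mm².
Equal strain + equilibrium ⇒ each member carries load in proportion to AE: A₁E₁ = 20840000 N, A₂E₂ = 20410000 N, ΣAE = 41250000 N.
δ = PL/ΣAE = 47400·1080/41250000 = 1.241 mm.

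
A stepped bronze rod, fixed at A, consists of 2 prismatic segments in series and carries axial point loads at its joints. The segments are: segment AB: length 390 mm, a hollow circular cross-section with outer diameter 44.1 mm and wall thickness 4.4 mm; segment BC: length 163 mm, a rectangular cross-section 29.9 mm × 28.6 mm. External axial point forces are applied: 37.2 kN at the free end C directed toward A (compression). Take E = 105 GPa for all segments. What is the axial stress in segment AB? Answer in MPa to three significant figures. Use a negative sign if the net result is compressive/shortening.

Internal axial forces (sectioning from the free end, tension +): N_BC = -37.2 kN, N_AB = -37.2 kN.
A_AB = 548.8 mm².
σ_AB = N_AB/A_AB = -37200/548.8 = -67.79 MPa.

-67.8 MPa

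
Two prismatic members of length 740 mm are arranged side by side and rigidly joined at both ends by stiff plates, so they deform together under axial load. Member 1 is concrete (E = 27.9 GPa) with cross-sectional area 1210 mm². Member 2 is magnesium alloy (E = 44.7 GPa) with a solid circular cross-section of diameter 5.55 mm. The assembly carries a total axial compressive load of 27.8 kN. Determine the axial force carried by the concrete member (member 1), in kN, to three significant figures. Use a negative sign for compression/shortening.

A_2 = 24.19 mm².
Equal strain + equilibrium ⇒ each member carries load in proportion to AE: A₁E₁ = 33760000 N, A₂E₂ = 1081000 N, ΣAE = 34840000 N.
F₁ = P·A₁E₁/ΣAE = -27800·33760000/34840000 = -26940 N.

-26.9 kN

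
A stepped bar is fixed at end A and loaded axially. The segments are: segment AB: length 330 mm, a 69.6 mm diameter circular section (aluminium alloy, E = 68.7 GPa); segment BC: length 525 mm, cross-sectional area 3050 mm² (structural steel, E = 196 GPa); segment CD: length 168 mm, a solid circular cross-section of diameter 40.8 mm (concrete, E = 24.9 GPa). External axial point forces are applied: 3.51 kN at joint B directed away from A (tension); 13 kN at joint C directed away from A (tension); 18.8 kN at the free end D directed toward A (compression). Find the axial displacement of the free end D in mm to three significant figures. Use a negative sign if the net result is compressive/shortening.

-0.105 mm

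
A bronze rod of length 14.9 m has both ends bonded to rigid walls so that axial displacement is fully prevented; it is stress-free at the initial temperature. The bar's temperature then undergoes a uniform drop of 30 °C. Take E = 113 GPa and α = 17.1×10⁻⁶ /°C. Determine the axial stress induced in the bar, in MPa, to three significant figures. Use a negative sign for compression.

Free thermal expansion αLΔT = 17.1e-6 · 14900 · -30 = -7.644 mm.
The walls impose strain ε = −(-7.644)/14900 = 5.1300e-04; σ = Eε = 113000 · 5.1300e-04 = 57.97 MPa.

58.0 MPa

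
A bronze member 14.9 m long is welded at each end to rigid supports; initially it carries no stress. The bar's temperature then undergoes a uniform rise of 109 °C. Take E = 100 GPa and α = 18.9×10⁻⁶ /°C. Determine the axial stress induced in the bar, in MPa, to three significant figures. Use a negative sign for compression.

Free thermal expansion αLΔT = 18.9e-6 · 14900 · 109 = 30.7 mm.
The walls impose strain ε = −(30.7)/14900 = -2.0601e-03; σ = Eε = 100000 · -2.0601e-03 = -206 MPa.

-206 MPa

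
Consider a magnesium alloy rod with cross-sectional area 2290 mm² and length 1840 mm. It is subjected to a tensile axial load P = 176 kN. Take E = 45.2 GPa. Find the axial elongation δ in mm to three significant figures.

3.13 mm

δ_mech = NL/(AE) = 176000·1840/(2290·45200) = 3.129 mm.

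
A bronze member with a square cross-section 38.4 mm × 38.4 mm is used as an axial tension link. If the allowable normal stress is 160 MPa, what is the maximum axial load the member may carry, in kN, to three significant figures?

236 kN

A = 1475 mm².
P_max = σ_allow · A = 160 · 1475 = 235900 N = 235.9 kN.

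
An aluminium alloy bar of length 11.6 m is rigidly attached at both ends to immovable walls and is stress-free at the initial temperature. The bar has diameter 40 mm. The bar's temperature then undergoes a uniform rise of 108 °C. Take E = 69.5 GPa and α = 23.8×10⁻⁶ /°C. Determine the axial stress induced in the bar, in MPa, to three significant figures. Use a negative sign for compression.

-179 MPa

Free thermal expansion αLΔT = 23.8e-6 · 11600 · 108 = 29.82 mm.
The walls impose strain ε = −(29.82)/11600 = -2.5704e-03; σ = Eε = 69500 · -2.5704e-03 = -178.6 MPa.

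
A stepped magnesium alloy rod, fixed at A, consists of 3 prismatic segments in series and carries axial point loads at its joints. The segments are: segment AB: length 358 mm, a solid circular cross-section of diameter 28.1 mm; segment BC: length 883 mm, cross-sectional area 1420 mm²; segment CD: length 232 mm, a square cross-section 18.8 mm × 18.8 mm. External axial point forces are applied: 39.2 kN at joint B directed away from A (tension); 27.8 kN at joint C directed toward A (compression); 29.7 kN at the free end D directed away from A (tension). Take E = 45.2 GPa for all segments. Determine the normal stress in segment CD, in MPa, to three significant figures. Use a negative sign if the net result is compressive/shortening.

84.0 MPa

Internal axial forces (sectioning from the free end, tension +): N_CD = 29.7 kN, N_BC = 1.9 kN, N_AB = 41.1 kN.
A_CD = 353.4 mm².
σ_CD = N_CD/A_CD = 29700/353.4 = 84.03 MPa.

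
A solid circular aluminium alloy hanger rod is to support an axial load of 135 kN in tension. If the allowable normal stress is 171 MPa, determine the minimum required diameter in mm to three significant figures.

31.7 mm

Required area A ≥ P/σ_allow = 135000/171 = 789.5 mm².
For a solid circular section, d ≥ √(4A/π) = 31.7 mm.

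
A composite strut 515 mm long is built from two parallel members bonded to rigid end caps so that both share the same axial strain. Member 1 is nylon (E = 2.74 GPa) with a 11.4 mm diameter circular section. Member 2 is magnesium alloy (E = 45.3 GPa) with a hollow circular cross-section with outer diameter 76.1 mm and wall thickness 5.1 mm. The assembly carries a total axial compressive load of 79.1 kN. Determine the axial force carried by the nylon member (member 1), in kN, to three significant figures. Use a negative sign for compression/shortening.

A_1 = 102.1 mm².
A_2 = 1138 mm².
Equal strain + equilibrium ⇒ each member carries load in proportion to AE: A₁E₁ = 279700 N, A₂E₂ = 51530000 N, ΣAE = 51810000 N.
F₁ = P·A₁E₁/ΣAE = -79100·279700/51810000 = -427 N.

-0.427 kN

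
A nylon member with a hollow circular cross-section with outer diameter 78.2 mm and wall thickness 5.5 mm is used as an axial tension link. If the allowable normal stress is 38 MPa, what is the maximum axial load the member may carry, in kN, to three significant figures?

47.7 kN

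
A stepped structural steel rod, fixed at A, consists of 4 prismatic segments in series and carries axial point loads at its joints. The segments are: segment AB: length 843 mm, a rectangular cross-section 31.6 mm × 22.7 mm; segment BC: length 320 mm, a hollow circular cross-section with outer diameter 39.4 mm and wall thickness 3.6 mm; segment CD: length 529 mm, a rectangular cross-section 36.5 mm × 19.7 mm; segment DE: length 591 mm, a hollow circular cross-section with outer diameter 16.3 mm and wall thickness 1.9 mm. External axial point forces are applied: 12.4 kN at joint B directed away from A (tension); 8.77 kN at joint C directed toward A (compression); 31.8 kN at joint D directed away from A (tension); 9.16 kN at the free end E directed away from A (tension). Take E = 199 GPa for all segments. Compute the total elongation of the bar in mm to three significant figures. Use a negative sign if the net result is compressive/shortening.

0.859 mm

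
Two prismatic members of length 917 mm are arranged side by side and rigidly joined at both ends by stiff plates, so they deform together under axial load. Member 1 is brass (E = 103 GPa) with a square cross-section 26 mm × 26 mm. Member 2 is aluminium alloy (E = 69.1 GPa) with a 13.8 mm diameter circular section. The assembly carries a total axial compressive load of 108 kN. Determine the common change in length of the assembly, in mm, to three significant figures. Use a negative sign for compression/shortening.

A_1 = 676 mm².
A_2 = 149.6 mm².
Equal strain + equilibrium ⇒ each member carries load in proportion to AE: A₁E₁ = 69630000 N, A₂E₂ = 10340000 N, ΣAE = 79960000 N.
δ = PL/ΣAE = -108000·917/79960000 = -1.239 mm.

-1.24 mm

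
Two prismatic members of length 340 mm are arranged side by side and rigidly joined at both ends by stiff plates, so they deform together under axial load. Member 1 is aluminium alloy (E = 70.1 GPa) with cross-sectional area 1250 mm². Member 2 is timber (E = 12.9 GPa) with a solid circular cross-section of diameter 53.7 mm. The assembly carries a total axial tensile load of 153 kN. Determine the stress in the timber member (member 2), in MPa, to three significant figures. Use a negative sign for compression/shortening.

16.9 MPa

A_2 = 2265 mm².
Equal strain + equilibrium ⇒ each member carries load in proportion to AE: A₁E₁ = 87620000 N, A₂E₂ = 29220000 N, ΣAE = 116800000 N.
σ₂ = P·E₂/ΣAE = 153000·12900/116800000 = 16.89 MPa.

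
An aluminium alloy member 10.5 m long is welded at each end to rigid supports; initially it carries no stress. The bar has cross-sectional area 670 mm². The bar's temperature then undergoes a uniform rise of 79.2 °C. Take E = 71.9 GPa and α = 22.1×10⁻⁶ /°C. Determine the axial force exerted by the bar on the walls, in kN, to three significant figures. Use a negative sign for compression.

-84.3 kN

Free thermal expansion αLΔT = 22.1e-6 · 10500 · 79.2 = 18.38 mm.
The walls impose strain ε = −(18.38)/10500 = -1.7503e-03; σ = Eε = 71900 · -1.7503e-03 = -125.8 MPa.
Wall reaction R = σ·A = -125.8·670 = -84320 N = -84.32 kN.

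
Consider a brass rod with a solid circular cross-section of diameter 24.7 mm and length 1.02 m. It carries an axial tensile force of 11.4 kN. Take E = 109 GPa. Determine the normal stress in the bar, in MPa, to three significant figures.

A = 479.2 mm².
σ = N/A = 11400/479.2 = 23.79 MPa.

23.8 MPa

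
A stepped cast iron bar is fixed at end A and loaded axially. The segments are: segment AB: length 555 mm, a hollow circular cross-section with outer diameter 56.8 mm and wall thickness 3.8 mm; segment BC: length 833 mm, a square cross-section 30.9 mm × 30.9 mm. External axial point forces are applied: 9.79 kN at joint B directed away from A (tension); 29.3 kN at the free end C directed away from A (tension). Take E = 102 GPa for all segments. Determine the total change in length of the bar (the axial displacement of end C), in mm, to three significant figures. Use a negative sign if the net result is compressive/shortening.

Internal axial forces (sectioning from the free end, tension +): N_BC = 29.3 kN, N_AB = 39.09 kN.
A_AB = 632.7 mm².
A_BC = 954.8 mm².
δ_AB = 39090·555/(632.7·102000) = 0.3362 mm
δ_BC = 29300·833/(954.8·102000) = 0.2506 mm
δ = Σδ_i = 0.5868 mm.

0.587 mm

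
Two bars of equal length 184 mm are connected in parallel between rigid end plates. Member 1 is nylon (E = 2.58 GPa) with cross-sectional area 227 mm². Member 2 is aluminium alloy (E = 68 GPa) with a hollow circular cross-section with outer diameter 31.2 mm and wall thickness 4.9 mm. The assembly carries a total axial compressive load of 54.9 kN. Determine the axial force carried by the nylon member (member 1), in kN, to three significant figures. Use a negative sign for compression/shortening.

-1.14 kN

A_2 = 404.9 mm².
Equal strain + equilibrium ⇒ each member carries load in proportion to AE: A₁E₁ = 585700 N, A₂E₂ = 27530000 N, ΣAE = 28120000 N.
F₁ = P·A₁E₁/ΣAE = -54900·585700/28120000 = -1144 N.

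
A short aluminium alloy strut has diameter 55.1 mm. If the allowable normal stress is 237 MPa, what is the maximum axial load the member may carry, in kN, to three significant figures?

565 kN

A = 2384 mm².
P_max = σ_allow · A = 237 · 2384 = 565100 N = 565.1 kN.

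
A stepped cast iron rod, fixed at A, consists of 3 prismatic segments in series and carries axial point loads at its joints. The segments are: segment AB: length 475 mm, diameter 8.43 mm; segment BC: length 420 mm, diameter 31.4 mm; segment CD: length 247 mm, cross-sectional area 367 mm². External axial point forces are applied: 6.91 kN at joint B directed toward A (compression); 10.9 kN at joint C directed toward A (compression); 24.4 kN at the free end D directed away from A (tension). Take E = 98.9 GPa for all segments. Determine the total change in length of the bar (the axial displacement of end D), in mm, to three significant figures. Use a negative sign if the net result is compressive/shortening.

Internal axial forces (sectioning from the free end, tension +): N_CD = 24.4 kN, N_BC = 13.5 kN, N_AB = 6.59 kN.
A_AB = 55.81 mm².
A_BC = 774.4 mm².
δ_AB = 6590·475/(55.81·98900) = 0.5671 mm
δ_BC = 13500·420/(774.4·98900) = 0.07404 mm
δ_CD = 24400·247/(367·98900) = 0.166 mm
δ = Σδ_i = 0.8072 mm.

0.807 mm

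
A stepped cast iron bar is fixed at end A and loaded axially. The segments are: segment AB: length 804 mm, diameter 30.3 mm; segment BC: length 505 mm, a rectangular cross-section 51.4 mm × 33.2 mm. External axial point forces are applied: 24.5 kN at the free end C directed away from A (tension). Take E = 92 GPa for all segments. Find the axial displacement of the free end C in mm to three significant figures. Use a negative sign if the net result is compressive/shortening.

Internal axial forces (sectioning from the free end, tension +): N_BC = 24.5 kN, N_AB = 24.5 kN.
A_AB = 721.1 mm².
A_BC = 1706 mm².
δ_AB = 24500·804/(721.1·92000) = 0.2969 mm
δ_BC = 24500·505/(1706·92000) = 0.07881 mm
δ = Σδ_i = 0.3757 mm.

0.376 mm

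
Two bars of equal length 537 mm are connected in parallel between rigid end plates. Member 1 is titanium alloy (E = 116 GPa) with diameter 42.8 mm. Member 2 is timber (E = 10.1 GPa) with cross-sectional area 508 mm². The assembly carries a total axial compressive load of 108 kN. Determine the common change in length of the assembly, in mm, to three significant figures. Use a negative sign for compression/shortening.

-0.337 mm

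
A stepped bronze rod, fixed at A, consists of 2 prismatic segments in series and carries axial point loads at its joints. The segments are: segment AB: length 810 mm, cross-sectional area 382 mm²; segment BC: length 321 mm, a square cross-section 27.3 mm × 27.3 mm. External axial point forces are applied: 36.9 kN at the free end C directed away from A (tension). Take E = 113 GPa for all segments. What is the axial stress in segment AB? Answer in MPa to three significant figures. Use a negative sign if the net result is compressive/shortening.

Internal axial forces (sectioning from the free end, tension +): N_BC = 36.9 kN, N_AB = 36.9 kN.
σ_AB = N_AB/A_AB = 36900/382 = 96.6 MPa.

96.6 MPa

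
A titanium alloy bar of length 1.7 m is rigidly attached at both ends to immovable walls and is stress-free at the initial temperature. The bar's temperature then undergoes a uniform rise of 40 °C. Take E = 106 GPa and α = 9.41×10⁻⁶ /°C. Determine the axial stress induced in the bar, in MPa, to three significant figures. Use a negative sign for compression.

-39.9 MPa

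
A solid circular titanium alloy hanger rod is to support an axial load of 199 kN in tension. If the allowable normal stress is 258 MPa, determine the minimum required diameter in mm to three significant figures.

Required area A ≥ P/σ_allow = 199000/258 = 771.3 mm².
For a solid circular section, d ≥ √(4A/π) = 31.34 mm.

31.3 mm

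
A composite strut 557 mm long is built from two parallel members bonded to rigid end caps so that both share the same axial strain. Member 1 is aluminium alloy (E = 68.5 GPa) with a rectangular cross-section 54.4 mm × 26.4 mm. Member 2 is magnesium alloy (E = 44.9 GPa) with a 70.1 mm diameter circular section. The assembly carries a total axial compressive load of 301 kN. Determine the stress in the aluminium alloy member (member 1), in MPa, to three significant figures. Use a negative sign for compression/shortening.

A_1 = 1436 mm².
A_2 = 3859 mm².
Equal strain + equilibrium ⇒ each member carries load in proportion to AE: A₁E₁ = 98380000 N, A₂E₂ = 173300000 N, ΣAE = 271700000 N.
σ₁ = P·E₁/ΣAE = -301000·68500/271700000 = -75.9 MPa.

-75.9 MPa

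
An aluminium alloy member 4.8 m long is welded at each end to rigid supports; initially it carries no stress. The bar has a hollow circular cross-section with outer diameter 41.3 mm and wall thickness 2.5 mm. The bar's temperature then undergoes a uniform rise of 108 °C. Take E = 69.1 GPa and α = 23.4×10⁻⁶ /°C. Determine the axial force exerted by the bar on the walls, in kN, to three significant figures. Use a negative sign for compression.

Free thermal expansion αLΔT = 23.4e-6 · 4800 · 108 = 12.13 mm.
The walls impose strain ε = −(12.13)/4800 = -2.5272e-03; σ = Eε = 69100 · -2.5272e-03 = -174.6 MPa.
Wall reaction R = σ·A = -174.6·304.7 = -53220 N = -53.22 kN.

-53.2 kN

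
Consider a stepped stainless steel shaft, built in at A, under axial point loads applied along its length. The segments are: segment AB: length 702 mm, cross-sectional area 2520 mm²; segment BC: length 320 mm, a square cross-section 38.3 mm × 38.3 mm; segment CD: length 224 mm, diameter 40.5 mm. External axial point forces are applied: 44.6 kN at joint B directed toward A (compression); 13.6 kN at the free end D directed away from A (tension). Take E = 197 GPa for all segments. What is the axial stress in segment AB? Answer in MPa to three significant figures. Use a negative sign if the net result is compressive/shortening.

Internal axial forces (sectioning from the free end, tension +): N_CD = 13.6 kN, N_BC = 13.6 kN, N_AB = -31 kN.
σ_AB = N_AB/A_AB = -31000/2520 = -12.3 MPa.

-12.3 MPa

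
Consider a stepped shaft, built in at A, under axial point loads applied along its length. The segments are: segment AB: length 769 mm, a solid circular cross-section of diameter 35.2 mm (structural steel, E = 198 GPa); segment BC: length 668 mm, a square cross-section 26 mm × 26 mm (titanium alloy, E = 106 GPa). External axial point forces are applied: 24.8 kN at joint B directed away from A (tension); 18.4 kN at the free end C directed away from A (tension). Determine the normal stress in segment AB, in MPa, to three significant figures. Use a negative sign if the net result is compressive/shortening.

44.4 MPa

Internal axial forces (sectioning from the free end, tension +): N_BC = 18.4 kN, N_AB = 43.2 kN.
A_AB = 973.1 mm².
σ_AB = N_AB/A_AB = 43200/973.1 = 44.39 MPa.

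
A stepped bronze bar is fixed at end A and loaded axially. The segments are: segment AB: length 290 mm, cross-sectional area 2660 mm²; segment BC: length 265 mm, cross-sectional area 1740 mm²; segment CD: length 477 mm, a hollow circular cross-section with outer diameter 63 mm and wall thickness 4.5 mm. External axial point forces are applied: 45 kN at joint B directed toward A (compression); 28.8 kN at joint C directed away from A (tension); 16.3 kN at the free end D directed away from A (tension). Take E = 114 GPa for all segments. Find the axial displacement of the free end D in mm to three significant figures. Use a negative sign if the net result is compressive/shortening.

Internal axial forces (sectioning from the free end, tension +): N_CD = 16.3 kN, N_BC = 45.1 kN, N_AB = 0.1 kN.
A_CD = 827 mm².
δ_AB = 100·290/(2660·114000) = 0.00009563 mm
δ_BC = 45100·265/(1740·114000) = 0.06025 mm
δ_CD = 16300·477/(827·114000) = 0.08247 mm
δ = Σδ_i = 0.1428 mm.

0.143 mm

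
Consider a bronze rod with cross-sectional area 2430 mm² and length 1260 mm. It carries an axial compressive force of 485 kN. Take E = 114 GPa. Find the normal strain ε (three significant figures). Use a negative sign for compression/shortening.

σ = N/A = -199.6 MPa; ε = σ/E = -199.6/114000 = -1.751e-03.

-0.00175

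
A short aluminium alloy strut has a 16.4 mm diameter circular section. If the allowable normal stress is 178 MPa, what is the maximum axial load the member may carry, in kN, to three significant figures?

A = 211.2 mm².
P_max = σ_allow · A = 178 · 211.2 = 37600 N = 37.6 kN.

37.6 kN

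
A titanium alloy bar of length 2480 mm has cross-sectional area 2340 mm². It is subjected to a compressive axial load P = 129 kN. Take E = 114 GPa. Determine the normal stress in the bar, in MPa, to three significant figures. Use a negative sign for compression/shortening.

σ = N/A = -129000/2340 = -55.13 MPa.

-55.1 MPa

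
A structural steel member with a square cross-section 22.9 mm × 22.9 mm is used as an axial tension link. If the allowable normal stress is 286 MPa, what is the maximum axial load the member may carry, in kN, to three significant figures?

150 kN

A = 524.4 mm².
P_max = σ_allow · A = 286 · 524.4 = 150000 N = 150 kN.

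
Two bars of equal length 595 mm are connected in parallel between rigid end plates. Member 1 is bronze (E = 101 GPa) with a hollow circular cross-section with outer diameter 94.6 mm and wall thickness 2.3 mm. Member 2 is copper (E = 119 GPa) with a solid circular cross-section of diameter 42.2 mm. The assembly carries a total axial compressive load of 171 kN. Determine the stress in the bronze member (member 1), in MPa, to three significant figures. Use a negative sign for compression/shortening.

A_1 = 666.9 mm².
A_2 = 1399 mm².
Equal strain + equilibrium ⇒ each member carries load in proportion to AE: A₁E₁ = 67360000 N, A₂E₂ = 166400000 N, ΣAE = 233800000 N.
σ₁ = P·E₁/ΣAE = -171000·101000/233800000 = -73.87 MPa.

-73.9 MPa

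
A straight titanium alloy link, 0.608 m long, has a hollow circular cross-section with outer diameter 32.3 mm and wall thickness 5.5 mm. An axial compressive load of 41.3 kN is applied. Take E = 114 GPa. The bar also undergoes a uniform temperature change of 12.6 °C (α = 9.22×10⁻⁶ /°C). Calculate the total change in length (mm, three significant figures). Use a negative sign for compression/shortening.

-0.405 mm

A = 463.1 mm².
δ_mech = NL/(AE) = -41300·608/(463.1·114000) = -0.4757 mm.
δ_thermal = αLΔT = 9.22e-6·608·12.6 = 0.07063 mm.
δ = δ_mech + δ_thermal = -0.405 mm.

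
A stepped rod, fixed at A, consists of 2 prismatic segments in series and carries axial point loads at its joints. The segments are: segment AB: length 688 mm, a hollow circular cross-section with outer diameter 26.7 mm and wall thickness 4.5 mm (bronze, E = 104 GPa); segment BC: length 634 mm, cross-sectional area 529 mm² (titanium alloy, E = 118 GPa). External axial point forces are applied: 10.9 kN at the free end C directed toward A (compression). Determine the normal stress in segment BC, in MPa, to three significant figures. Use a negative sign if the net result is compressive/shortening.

-20.6 MPa

Internal axial forces (sectioning from the free end, tension +): N_BC = -10.9 kN, N_AB = -10.9 kN.
σ_BC = N_BC/A_BC = -10900/529 = -20.6 MPa.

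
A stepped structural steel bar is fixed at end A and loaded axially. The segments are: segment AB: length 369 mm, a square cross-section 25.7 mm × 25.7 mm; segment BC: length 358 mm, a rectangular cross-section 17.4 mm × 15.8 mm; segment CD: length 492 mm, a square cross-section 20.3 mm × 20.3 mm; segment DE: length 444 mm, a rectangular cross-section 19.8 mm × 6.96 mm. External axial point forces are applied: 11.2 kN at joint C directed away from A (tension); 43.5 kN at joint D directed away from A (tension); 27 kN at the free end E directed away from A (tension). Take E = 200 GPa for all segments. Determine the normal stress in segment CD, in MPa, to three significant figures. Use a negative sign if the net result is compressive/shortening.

171 MPa

Internal axial forces (sectioning from the free end, tension +): N_DE = 27 kN, N_CD = 70.5 kN, N_BC = 81.7 kN, N_AB = 81.7 kN.
A_CD = 412.1 mm².
σ_CD = N_CD/A_CD = 70500/412.1 = 171.1 MPa.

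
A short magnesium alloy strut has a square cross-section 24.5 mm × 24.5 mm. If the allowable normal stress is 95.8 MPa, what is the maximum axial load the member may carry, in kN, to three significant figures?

57.5 kN

A = 600.2 mm².
P_max = σ_allow · A = 95.8 · 600.2 = 57500 N = 57.5 kN.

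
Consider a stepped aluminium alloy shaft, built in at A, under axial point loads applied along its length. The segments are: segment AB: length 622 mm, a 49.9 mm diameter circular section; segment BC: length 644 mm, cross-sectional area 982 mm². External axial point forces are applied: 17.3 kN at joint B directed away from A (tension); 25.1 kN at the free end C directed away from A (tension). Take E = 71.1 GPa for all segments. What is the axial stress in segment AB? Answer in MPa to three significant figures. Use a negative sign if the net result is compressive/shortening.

Internal axial forces (sectioning from the free end, tension +): N_BC = 25.1 kN, N_AB = 42.4 kN.
A_AB = 1956 mm².
σ_AB = N_AB/A_AB = 42400/1956 = 21.68 MPa.

21.7 MPa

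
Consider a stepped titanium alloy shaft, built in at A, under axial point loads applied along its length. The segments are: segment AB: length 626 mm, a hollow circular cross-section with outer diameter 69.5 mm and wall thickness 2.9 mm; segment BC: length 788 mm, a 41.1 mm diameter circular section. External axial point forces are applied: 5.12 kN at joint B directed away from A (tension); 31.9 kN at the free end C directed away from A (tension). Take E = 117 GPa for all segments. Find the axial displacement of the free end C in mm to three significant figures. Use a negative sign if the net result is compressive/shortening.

0.488 mm

Internal axial forces (sectioning from the free end, tension +): N_BC = 31.9 kN, N_AB = 37.02 kN.
A_AB = 606.8 mm².
A_BC = 1327 mm².
δ_AB = 37020·626/(606.8·117000) = 0.3264 mm
δ_BC = 31900·788/(1327·117000) = 0.1619 mm
δ = Σδ_i = 0.4884 mm.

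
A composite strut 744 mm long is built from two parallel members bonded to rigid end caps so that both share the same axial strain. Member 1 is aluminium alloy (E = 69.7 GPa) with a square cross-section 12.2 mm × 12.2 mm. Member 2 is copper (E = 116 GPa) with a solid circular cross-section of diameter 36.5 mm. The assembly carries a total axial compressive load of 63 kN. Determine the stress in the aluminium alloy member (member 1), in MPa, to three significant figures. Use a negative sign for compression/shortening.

A_1 = 148.8 mm².
A_2 = 1046 mm².
Equal strain + equilibrium ⇒ each member carries load in proportion to AE: A₁E₁ = 10370000 N, A₂E₂ = 121400000 N, ΣAE = 131800000 N.
σ₁ = P·E₁/ΣAE = -63000·69700/131800000 = -33.33 MPa.

-33.3 MPa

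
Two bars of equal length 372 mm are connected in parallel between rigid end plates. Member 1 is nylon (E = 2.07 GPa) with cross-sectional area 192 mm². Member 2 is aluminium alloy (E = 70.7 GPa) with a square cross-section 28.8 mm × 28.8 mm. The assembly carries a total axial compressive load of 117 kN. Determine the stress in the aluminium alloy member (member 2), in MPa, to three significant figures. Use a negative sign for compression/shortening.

A_2 = 829.4 mm².
Equal strain + equilibrium ⇒ each member carries load in proportion to AE: A₁E₁ = 397400 N, A₂E₂ = 58640000 N, ΣAE = 59040000 N.
σ₂ = P·E₂/ΣAE = -117000·70700/59040000 = -140.1 MPa.

-140 MPa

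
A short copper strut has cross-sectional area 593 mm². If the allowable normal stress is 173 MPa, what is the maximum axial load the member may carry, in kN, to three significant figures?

103 kN

P_max = σ_allow · A = 173 · 593 = 102600 N = 102.6 kN.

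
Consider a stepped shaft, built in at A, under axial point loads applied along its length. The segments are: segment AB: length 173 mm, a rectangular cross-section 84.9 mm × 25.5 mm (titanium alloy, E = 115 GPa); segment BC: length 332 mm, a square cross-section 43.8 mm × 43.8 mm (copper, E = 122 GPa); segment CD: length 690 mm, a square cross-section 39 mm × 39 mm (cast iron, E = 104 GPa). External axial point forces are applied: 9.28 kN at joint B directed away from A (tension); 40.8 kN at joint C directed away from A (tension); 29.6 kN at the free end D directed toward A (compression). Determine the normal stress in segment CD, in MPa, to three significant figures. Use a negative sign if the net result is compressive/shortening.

-19.5 MPa

Internal axial forces (sectioning from the free end, tension +): N_CD = -29.6 kN, N_BC = 11.2 kN, N_AB = 20.48 kN.
A_CD = 1521 mm².
σ_CD = N_CD/A_CD = -29600/1521 = -19.46 MPa.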